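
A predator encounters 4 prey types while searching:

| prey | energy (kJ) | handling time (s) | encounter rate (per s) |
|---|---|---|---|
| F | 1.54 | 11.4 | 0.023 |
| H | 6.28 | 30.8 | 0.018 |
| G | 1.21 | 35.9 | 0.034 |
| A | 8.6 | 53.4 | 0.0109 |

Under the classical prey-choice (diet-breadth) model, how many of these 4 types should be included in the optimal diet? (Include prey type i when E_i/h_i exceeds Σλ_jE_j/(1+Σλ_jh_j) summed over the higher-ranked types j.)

Rank by E/h (kJ/s): H 0.204, A 0.161, F 0.135, G 0.0337. Include each in turn until the next type's E/h falls below the running intake rate.
Rate on top 1: 0.07272. A: 0.161 > 0.07272 → include.
Rate on top 2: 0.09679. F: 0.135 > 0.09679 → include.
Rate on top 3: 0.101. G: 0.0337 < 0.101 → exclude; stop.
Optimal diet: H, A, F — 3 of 4 types.

3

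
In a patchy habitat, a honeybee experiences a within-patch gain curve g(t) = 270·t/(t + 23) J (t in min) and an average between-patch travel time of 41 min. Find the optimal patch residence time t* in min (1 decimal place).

30.7 min

By the marginal value theorem, leave when the instantaneous gain rate g'(t) equals the habitat-wide average g(t)/(T + t).
g'(t) = 270·23/(t + 23)². Setting 270·23/(t+23)² = 270t/[(t+23)(41+t)] gives 23(41+t) = t(t+23), so t² = 23×41 = 943.
t* = √943 = 30.71 min.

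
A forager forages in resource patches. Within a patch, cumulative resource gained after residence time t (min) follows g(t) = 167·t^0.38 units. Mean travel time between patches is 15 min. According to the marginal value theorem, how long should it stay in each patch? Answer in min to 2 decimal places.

Optimal t* satisfies g'(t*) = g(t*)/(T + t*).
g'(t) = 0.38·167·t^-0.62. Setting 0.38·167·t^-0.62 = 167·t^0.38/(15+t) gives 0.38(15+t) = t, so 0.62·t = 0.38×15.
t* = 0.38×15/0.62 = 9.194 min.

9.19 min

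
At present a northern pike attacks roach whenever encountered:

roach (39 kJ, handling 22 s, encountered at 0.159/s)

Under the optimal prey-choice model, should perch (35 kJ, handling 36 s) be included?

No

Current rate: (0.159×39)/(1 + 0.159×22) = 1.379 kJ/s.
perch: E/h = 35/36 = 0.9722 kJ/s.
Since 0.9722 < R, time spent handling perch is better spent searching.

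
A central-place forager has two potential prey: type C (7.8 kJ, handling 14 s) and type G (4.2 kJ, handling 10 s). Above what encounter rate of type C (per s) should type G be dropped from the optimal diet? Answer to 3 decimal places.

0.219 per s

The zero-one rule: include type G iff E₂/h₂ > λE₁/(1+λh₁). Equality gives the switch point.
λE₁h₂ = E₂ + λE₂h₁ ⇒ λ = E₂/(E₁h₂ − E₂h₁) = 4.2/(78 − 58.8) = 0.2188 per s.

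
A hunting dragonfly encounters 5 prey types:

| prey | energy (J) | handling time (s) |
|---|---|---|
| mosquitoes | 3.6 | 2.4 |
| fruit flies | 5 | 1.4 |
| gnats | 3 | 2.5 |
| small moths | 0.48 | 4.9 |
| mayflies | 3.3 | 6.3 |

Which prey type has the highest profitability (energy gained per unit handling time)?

fruit flies

In descending order of E/h:
fruit flies: 5/1.4 = 3.57 J/s
mosquitoes: 3.6/2.4 = 1.5 J/s
gnats: 3/2.5 = 1.2 J/s
mayflies: 3.3/6.3 = 0.524 J/s
small moths: 0.48/4.9 = 0.098 J/s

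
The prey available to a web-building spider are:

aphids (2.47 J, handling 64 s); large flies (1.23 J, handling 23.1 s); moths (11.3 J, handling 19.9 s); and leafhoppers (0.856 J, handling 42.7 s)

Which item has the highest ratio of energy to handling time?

Profitability E/h (J/s): aphids = 2.47/64 = 0.0386, large flies = 1.23/23.1 = 0.0532, moths = 11.3/19.9 = 0.568, leafhoppers = 0.856/42.7 = 0.02.
Ranked: moths > large flies > aphids > leafhoppers.

moths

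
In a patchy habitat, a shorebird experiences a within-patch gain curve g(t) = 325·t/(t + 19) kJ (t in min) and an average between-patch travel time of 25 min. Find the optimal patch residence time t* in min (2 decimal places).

21.79 min

Maximise g(t)/(T+t): set derivative to zero → g'(t)(T+t) = g(t).
g'(t) = 325·19/(t + 19)². Setting 325·19/(t+19)² = 325t/[(t+19)(25+t)] gives 19(25+t) = t(t+19), so t² = 19×25 = 475.
t* = √475 = 21.79 min.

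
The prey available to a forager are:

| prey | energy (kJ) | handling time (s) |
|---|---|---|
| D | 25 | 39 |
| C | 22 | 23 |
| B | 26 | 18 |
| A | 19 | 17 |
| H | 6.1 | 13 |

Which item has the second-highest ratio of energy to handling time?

In descending order of E/h:
B: 26/18 = 1.44 kJ/s
A: 19/17 = 1.12 kJ/s
C: 22/23 = 0.957 kJ/s
D: 25/39 = 0.641 kJ/s
H: 6.1/13 = 0.469 kJ/s

A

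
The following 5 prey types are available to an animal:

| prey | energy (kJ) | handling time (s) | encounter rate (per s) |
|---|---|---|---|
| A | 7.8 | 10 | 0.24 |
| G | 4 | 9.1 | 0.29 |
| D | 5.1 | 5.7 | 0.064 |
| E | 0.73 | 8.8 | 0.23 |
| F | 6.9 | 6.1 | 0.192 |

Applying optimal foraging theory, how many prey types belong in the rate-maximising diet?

3

Profitabilities (E/h, kJ/s): F 1.13, D 0.895, A 0.78, G 0.44, E 0.083. Add prey in this order while the next type's profitability exceeds the intake rate on those already taken.
Rate on top 1: 0.6102. D: 0.895 > 0.6102 → include.
Rate on top 2: 0.6511. A: 0.78 > 0.6511 → include.
Rate on top 3: 0.7138. G: 0.44 < 0.7138 → exclude; stop.
Optimal diet: F, D, A — 3 of 5 types.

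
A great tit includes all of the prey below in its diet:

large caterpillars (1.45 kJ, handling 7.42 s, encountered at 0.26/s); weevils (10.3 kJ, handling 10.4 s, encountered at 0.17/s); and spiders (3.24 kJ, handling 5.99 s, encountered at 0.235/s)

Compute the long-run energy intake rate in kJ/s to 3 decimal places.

0.473 kJ/s

Energy encountered per unit search time: 0.26×1.45 + 0.17×10.3 + 0.235×3.24 = 2.889 kJ/s.
Handling time per unit search time: 0.26×7.42 + 0.17×10.4 + 0.235×5.99 = 5.105.
Rate = 2.889/(1 + 5.105) = 0.4733 kJ/s.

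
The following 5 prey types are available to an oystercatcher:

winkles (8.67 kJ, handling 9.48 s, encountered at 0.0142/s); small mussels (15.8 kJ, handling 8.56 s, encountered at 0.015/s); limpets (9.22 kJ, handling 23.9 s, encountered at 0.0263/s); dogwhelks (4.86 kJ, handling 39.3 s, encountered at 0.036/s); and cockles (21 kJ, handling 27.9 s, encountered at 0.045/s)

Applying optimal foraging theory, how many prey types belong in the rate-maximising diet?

Profitabilities (E/h, kJ/s): small mussels 1.85, winkles 0.915, cockles 0.753, limpets 0.386, dogwhelks 0.124. Add prey in this order while the next type's profitability exceeds the intake rate on those already taken.
Rate on top 1: 0.21. winkles: 0.915 > 0.21 → include.
Rate on top 2: 0.2851. cockles: 0.753 > 0.2851 → include.
Rate on top 3: 0.5182. limpets: 0.386 < 0.5182 → exclude; stop.
Optimal diet: small mussels, winkles, cockles — 3 of 5 types.

3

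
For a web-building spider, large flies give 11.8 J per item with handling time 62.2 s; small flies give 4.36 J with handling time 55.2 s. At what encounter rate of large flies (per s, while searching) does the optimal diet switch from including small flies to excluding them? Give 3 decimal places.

At the threshold, the rate on large flies alone equals the profitability of small flies: λ·11.8/(1 + λ·62.2) = 4.36/55.2 = 0.07899.
Rearranging, λ(11.8 − 0.07899×62.2) = 0.07899, so λ = 0.07899/6.887 = 0.01147 per s.

0.011 per s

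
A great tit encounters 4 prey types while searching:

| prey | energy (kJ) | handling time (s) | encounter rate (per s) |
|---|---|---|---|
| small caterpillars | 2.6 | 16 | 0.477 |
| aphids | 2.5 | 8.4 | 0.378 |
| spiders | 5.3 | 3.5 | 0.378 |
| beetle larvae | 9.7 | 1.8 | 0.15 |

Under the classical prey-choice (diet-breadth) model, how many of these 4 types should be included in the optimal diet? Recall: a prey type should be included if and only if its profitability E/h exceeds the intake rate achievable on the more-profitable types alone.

Rank by E/h (kJ/s): beetle larvae 5.39, spiders 1.51, aphids 0.298, small caterpillars 0.163. Include each in turn until the next type's E/h falls below the running intake rate.
Rate on top 1: 1.146. spiders: 1.51 > 1.146 → include.
Rate on top 2: 1.334. aphids: 0.298 < 1.334 → exclude; stop.
Optimal diet: beetle larvae, spiders — 2 of 4 types.

2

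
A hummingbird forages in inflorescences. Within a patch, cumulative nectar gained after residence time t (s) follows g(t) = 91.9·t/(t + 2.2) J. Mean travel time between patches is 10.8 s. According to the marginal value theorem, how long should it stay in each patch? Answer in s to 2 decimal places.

Maximise g(t)/(T+t): set derivative to zero → g'(t)(T+t) = g(t).
g'(t) = 91.9·2.2/(t + 2.2)². Setting 91.9·2.2/(t+2.2)² = 91.9t/[(t+2.2)(10.8+t)] gives 2.2(10.8+t) = t(t+2.2), so t² = 2.2×10.8 = 23.76.
t* = √23.76 = 4.874 s.

4.87 s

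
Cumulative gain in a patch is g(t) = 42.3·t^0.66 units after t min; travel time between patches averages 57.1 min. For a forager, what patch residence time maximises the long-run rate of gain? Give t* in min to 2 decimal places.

Optimal t* satisfies g'(t*) = g(t*)/(T + t*).
g'(t) = 0.66·42.3·t^-0.34. Setting 0.66·42.3·t^-0.34 = 42.3·t^0.66/(57.1+t) gives 0.66(57.1+t) = t, so 0.34·t = 0.66×57.1.
t* = 0.66×57.1/0.34 = 110.8 min.

110.84 min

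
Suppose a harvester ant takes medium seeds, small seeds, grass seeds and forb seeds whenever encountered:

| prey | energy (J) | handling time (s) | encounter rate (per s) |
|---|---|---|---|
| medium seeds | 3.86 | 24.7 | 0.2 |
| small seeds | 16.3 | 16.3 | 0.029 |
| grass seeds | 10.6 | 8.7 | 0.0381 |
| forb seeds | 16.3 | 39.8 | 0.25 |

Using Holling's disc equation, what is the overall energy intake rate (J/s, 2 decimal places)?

0.34 J/s

R = Σλ_iE_i / (1 + Σλ_ih_i)
Numerator: 0.2×3.86 + 0.029×16.3 + 0.0381×10.6 + 0.25×16.3 = 5.724
Denominator: 1 + 0.2×24.7 + 0.029×16.3 + 0.0381×8.7 + 0.25×39.8 = 16.69
R = 5.724/16.69 = 0.3428 J/s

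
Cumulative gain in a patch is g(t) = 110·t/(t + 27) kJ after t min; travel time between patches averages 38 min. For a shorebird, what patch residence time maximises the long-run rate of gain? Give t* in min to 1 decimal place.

32.0 min

Maximise g(t)/(T+t): set derivative to zero → g'(t)(T+t) = g(t).
g'(t) = 110·27/(t + 27)². Setting 110·27/(t+27)² = 110t/[(t+27)(38+t)] gives 27(38+t) = t(t+27), so t² = 27×38 = 1026.
t* = √1026 = 32.03 min.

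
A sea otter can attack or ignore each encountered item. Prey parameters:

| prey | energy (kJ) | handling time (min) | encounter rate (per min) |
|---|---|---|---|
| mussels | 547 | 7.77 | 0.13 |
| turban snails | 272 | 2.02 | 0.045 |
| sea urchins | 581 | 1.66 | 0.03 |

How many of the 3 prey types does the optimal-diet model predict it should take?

3

E/h in descending order: sea urchins 350, turban snails 135, mussels 70.4 kJ/min. The optimal diet is the largest prefix of this list for which every included type satisfies E_i/h_i > R on the types above it.
Rate on top 1: 16.6. turban snails: 135 > 16.6 → include.
Rate on top 2: 26.01. mussels: 70.4 > 26.01 → include.
Optimal diet: sea urchins, turban snails, mussels — 3 of 3 types.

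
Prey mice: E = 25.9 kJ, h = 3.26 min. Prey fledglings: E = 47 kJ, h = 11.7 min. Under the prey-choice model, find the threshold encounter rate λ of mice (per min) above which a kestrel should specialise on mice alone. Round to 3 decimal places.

Drop fledglings once their profitability E₂/h₂ falls below the rate achievable on mice alone: E₂/h₂ = λE₁/(1 + λh₁).
Solve for λ: λE₁h₂ = E₂(1 + λh₁) → λ(E₁h₂ − E₂h₁) = E₂ → λ = E₂/(E₁h₂ − E₂h₁).
λ = 47/(25.9×11.7 − 47×3.26) = 47/149.8 = 0.3137 per min.

0.314 per min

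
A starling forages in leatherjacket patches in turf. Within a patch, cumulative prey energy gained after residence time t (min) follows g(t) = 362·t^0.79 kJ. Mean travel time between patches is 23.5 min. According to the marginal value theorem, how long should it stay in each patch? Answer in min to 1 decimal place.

Maximise g(t)/(T+t): set derivative to zero → g'(t)(T+t) = g(t).
g'(t) = 0.79·362·t^-0.21. Setting 0.79·362·t^-0.21 = 362·t^0.79/(23.5+t) gives 0.79(23.5+t) = t, so 0.21·t = 0.79×23.5.
t* = 0.79×23.5/0.21 = 88.4 min.

88.4 min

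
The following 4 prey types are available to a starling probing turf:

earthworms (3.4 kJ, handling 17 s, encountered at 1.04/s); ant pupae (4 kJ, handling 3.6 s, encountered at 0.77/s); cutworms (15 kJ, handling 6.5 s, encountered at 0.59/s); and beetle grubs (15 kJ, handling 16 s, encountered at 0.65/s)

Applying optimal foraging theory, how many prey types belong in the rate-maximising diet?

E/h in descending order: cutworms 2.31, ant pupae 1.11, beetle grubs 0.938, earthworms 0.2 kJ/s. The optimal diet is the largest prefix of this list for which every included type satisfies E_i/h_i > R on the types above it.
Rate on top 1: 1.83. ant pupae: 1.11 < 1.83 → exclude; stop.
Optimal diet: cutworms — 1 of 4 types.

1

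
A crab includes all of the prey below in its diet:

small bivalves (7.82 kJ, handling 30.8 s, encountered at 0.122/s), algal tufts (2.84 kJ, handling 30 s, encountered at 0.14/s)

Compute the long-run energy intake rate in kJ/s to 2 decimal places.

0.15 kJ/s

R = Σλ_iE_i / (1 + Σλ_ih_i)
Numerator: 0.122×7.82 + 0.14×2.84 = 1.352
Denominator: 1 + 0.122×30.8 + 0.14×30 = 8.958
R = 1.352/8.958 = 0.1509 kJ/s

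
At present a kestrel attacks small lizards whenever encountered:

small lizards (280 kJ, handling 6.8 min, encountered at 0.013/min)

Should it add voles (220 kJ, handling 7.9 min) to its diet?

Current rate: (0.013×280)/(1 + 0.013×6.8) = 3.344 kJ/min.
voles: E/h = 220/7.9 = 27.85 kJ/min.
27.85 > 3.344, so adding voles raises the average — include it.

Yes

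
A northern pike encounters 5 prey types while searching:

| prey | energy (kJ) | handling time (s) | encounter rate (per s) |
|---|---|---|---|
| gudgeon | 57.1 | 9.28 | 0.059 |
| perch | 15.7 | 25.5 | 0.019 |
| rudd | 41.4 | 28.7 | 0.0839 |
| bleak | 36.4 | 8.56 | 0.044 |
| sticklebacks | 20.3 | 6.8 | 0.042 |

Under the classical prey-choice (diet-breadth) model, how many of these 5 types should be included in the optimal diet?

3

Rank by E/h (kJ/s): gudgeon 6.15, bleak 4.25, sticklebacks 2.99, rudd 1.44, perch 0.616. Include each in turn until the next type's E/h falls below the running intake rate.
Rate on top 1: 2.177. bleak: 4.25 > 2.177 → include.
Rate on top 2: 2.583. sticklebacks: 2.99 > 2.583 → include.
Rate on top 3: 2.635. rudd: 1.44 < 2.635 → exclude; stop.
Optimal diet: gudgeon, bleak, sticklebacks — 3 of 5 types.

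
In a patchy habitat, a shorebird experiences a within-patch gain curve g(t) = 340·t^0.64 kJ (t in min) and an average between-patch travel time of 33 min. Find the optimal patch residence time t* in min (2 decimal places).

58.67 min

Maximise g(t)/(T+t): set derivative to zero → g'(t)(T+t) = g(t).
g'(t) = 0.64·340·t^-0.36. Setting 0.64·340·t^-0.36 = 340·t^0.64/(33+t) gives 0.64(33+t) = t, so 0.36·t = 0.64×33.
t* = 0.64×33/0.36 = 58.67 min.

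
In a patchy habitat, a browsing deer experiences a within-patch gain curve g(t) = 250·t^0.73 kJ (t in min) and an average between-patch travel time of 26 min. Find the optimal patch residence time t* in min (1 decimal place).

Optimal t* satisfies g'(t*) = g(t*)/(T + t*).
g'(t) = 0.73·250·t^-0.27. Setting 0.73·250·t^-0.27 = 250·t^0.73/(26+t) gives 0.73(26+t) = t, so 0.27·t = 0.73×26.
t* = 0.73×26/0.27 = 70.3 min.

70.3 min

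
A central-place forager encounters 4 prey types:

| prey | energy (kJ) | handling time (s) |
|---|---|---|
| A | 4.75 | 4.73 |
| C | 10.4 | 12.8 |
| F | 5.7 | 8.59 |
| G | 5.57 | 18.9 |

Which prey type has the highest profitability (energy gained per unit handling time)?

A

In descending order of E/h:
A: 4.75/4.73 = 1 kJ/s
C: 10.4/12.8 = 0.812 kJ/s
F: 5.7/8.59 = 0.664 kJ/s
G: 5.57/18.9 = 0.295 kJ/s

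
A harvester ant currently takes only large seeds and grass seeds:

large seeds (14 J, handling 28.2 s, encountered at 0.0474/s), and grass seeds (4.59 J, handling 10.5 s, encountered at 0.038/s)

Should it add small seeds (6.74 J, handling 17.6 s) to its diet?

Intake rate on the current diet: R = (0.0474×14 + 0.038×4.59) / (1 + 0.0474×28.2 + 0.038×10.5) = 0.838/2.736 = 0.3063 J/s.
Profitability of small seeds: 6.74/17.6 = 0.383 J/s.
0.383 > 0.3063, so adding small seeds raises the average — include it.

Yes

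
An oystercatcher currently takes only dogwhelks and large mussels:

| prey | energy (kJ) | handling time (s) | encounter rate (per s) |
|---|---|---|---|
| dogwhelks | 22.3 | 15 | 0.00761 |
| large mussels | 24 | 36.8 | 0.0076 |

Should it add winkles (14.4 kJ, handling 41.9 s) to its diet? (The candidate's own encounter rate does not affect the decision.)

Current rate: (0.00761×22.3 + 0.0076×24)/(1 + 0.00761×15 + 0.0076×36.8) = 0.2526 kJ/s.
winkles: E/h = 14.4/41.9 = 0.3437 kJ/s.
Since 0.3437 > R, including winkles increases the long-run rate.

Yes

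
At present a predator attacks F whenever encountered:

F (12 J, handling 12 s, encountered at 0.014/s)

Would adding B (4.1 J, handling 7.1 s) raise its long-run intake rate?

Yes

Current rate: (0.014×12)/(1 + 0.014×12) = 0.1438 J/s.
Profitability of B: 4.1/7.1 = 0.5775 J/s.
Since 0.5775 > R, including B increases the long-run rate.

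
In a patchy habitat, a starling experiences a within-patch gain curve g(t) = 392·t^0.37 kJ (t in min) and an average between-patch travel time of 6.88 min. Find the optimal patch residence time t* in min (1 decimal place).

Optimal t* satisfies g'(t*) = g(t*)/(T + t*).
g'(t) = 0.37·392·t^-0.63. Setting 0.37·392·t^-0.63 = 392·t^0.37/(6.88+t) gives 0.37(6.88+t) = t, so 0.63·t = 0.37×6.88.
t* = 0.37×6.88/0.63 = 4.041 min.

4.0 min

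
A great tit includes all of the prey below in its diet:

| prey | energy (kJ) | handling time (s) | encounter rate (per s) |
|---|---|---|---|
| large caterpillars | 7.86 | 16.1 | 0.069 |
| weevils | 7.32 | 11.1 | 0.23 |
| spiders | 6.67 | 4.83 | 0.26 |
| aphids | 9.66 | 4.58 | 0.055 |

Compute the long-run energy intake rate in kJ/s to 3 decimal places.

R = (0.069×7.86 + 0.23×7.32 + 0.26×6.67 + 0.055×9.66) / (1 + 0.069×16.1 + 0.23×11.1 + 0.26×4.83 + 0.055×4.58) = 4.491/6.172 = 0.7278 kJ/s.

0.728 kJ/s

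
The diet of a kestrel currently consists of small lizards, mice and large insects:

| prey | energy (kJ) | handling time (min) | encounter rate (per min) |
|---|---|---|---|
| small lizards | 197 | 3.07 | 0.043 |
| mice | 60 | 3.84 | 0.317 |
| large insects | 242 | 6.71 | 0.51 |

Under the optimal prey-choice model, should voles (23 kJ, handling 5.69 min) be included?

No

Intake rate on the current diet: R = (0.043×197 + 0.317×60 + 0.51×242) / (1 + 0.043×3.07 + 0.317×3.84 + 0.51×6.71) = 150.9/5.771 = 26.15 kJ/min.
Profitability of voles: 23/5.69 = 4.042 kJ/min.
Since 4.042 < R, time spent handling voles is better spent searching.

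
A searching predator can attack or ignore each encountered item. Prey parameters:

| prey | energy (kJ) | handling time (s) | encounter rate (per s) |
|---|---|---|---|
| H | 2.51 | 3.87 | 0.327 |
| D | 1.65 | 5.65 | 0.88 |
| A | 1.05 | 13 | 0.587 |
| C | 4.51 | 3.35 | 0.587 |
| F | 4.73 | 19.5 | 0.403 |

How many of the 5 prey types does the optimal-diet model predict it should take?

E/h in descending order: C 1.35, H 0.649, D 0.292, F 0.243, A 0.0808 kJ/s. The optimal diet is the largest prefix of this list for which every included type satisfies E_i/h_i > R on the types above it.
Rate on top 1: 0.8924. H: 0.649 < 0.8924 → exclude; stop.
Optimal diet: C — 1 of 5 types.

1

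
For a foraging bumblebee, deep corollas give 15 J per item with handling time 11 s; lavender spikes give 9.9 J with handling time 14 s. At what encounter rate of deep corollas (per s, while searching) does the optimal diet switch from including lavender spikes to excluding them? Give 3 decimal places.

0.098 per s

Drop lavender spikes once their profitability E₂/h₂ falls below the rate achievable on deep corollas alone: E₂/h₂ = λE₁/(1 + λh₁).
Solve for λ: λE₁h₂ = E₂(1 + λh₁) → λ(E₁h₂ − E₂h₁) = E₂ → λ = E₂/(E₁h₂ − E₂h₁).
λ = 9.9/(15×14 − 9.9×11) = 9.9/101.1 = 0.09792 per s.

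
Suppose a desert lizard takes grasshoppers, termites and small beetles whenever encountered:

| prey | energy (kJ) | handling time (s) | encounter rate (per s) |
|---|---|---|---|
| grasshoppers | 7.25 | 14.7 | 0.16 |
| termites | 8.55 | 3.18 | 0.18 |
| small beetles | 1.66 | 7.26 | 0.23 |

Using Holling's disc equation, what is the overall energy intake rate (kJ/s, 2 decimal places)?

0.55 kJ/s

Energy encountered per unit search time: 0.16×7.25 + 0.18×8.55 + 0.23×1.66 = 3.081 kJ/s.
Handling time per unit search time: 0.16×14.7 + 0.18×3.18 + 0.23×7.26 = 4.594.
Rate = 3.081/(1 + 4.594) = 0.5507 kJ/s.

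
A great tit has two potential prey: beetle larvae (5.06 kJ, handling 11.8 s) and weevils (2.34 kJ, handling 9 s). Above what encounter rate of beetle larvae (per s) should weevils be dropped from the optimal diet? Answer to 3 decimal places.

0.131 per s

At the threshold, the rate on beetle larvae alone equals the profitability of weevils: λ·5.06/(1 + λ·11.8) = 2.34/9 = 0.26.
Rearranging, λ(5.06 − 0.26×11.8) = 0.26, so λ = 0.26/1.992 = 0.1305 per s.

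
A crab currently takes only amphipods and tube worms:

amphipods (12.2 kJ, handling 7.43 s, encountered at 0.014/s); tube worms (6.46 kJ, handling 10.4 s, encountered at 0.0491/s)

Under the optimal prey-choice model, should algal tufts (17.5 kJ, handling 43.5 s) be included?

On amphipods and tube worms alone, R = ΣλE/(1+Σλh) = 0.488/1.615 = 0.3022 kJ/s.
Profitability of algal tufts: 17.5/43.5 = 0.4023 kJ/s.
Since 0.4023 > R, including algal tufts increases the long-run rate.

Yes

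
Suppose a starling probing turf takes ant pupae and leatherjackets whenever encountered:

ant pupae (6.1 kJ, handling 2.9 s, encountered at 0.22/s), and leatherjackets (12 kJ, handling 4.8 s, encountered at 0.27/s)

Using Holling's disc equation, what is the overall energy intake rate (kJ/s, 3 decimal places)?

1.562 kJ/s

Energy encountered per unit search time: 0.22×6.1 + 0.27×12 = 4.582 kJ/s.
Handling time per unit search time: 0.22×2.9 + 0.27×4.8 = 1.934.
Rate = 4.582/(1 + 1.934) = 1.562 kJ/s.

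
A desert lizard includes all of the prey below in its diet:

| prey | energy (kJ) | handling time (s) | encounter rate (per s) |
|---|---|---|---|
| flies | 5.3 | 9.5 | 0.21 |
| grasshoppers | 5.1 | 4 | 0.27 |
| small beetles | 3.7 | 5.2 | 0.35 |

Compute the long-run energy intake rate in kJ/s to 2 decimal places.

R = (0.21×5.3 + 0.27×5.1 + 0.35×3.7) / (1 + 0.21×9.5 + 0.27×4 + 0.35×5.2) = 3.785/5.895 = 0.6421 kJ/s.

0.64 kJ/s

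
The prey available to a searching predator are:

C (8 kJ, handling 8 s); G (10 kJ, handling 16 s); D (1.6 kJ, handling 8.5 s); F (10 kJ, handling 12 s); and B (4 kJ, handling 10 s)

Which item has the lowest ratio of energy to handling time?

D

In descending order of E/h:
C: 8/8 = 1 kJ/s
F: 10/12 = 0.833 kJ/s
G: 10/16 = 0.625 kJ/s
B: 4/10 = 0.4 kJ/s
D: 1.6/8.5 = 0.188 kJ/s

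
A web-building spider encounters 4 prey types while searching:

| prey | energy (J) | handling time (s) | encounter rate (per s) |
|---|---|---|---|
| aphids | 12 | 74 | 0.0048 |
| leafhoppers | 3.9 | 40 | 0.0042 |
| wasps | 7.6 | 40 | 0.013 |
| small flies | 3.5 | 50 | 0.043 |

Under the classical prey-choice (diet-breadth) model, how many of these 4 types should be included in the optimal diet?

3

Rank by E/h (J/s): wasps 0.19, aphids 0.162, leafhoppers 0.0975, small flies 0.07. Include each in turn until the next type's E/h falls below the running intake rate.
Rate on top 1: 0.065. aphids: 0.162 > 0.065 → include.
Rate on top 2: 0.0834. leafhoppers: 0.0975 > 0.0834 → include.
Rate on top 3: 0.08456. small flies: 0.07 < 0.08456 → exclude; stop.
Optimal diet: wasps, aphids, leafhoppers — 3 of 4 types.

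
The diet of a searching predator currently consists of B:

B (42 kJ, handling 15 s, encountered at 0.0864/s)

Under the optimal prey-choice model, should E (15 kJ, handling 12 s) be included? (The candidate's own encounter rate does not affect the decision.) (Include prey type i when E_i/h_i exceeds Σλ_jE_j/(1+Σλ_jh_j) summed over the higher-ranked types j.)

Current rate: (0.0864×42)/(1 + 0.0864×15) = 1.58 kJ/s.
E: E/h = 15/12 = 1.25 kJ/s.
Since 1.25 < R, time spent handling E is better spent searching.

No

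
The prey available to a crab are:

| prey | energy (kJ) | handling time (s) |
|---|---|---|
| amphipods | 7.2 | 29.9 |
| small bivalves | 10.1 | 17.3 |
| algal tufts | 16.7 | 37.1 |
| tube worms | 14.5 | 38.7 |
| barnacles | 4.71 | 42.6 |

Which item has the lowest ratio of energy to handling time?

In descending order of E/h:
small bivalves: 10.1/17.3 = 0.584 kJ/s
algal tufts: 16.7/37.1 = 0.45 kJ/s
tube worms: 14.5/38.7 = 0.375 kJ/s
amphipods: 7.2/29.9 = 0.241 kJ/s
barnacles: 4.71/42.6 = 0.111 kJ/s

barnacles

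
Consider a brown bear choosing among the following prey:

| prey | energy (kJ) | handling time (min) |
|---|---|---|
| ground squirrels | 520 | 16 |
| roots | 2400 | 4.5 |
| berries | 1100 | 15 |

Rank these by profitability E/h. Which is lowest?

ground squirrels

Profitability E/h (kJ/min): ground squirrels = 520/16 = 32.5, roots = 2400/4.5 = 533, berries = 1100/15 = 73.3.
Ranked: roots > berries > ground squirrels.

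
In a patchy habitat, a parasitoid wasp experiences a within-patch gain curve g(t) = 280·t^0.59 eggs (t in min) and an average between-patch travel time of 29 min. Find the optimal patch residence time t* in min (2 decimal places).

41.73 min

Optimal t* satisfies g'(t*) = g(t*)/(T + t*).
g'(t) = 0.59·280·t^-0.41. Setting 0.59·280·t^-0.41 = 280·t^0.59/(29+t) gives 0.59(29+t) = t, so 0.41·t = 0.59×29.
t* = 0.59×29/0.41 = 41.73 min.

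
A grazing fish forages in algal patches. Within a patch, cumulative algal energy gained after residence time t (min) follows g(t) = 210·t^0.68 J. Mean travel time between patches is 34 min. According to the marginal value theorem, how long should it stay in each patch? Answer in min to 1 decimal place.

By the marginal value theorem, leave when the instantaneous gain rate g'(t) equals the habitat-wide average g(t)/(T + t).
g'(t) = 0.68·210·t^-0.32. Setting 0.68·210·t^-0.32 = 210·t^0.68/(34+t) gives 0.68(34+t) = t, so 0.32·t = 0.68×34.
t* = 0.68×34/0.32 = 72.25 min.

72.3 min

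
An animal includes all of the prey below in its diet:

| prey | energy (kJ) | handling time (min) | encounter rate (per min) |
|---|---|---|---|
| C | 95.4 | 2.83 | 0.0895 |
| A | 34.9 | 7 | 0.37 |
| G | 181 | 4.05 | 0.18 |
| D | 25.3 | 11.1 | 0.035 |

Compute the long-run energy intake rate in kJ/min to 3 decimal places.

11.070 kJ/min

R = (0.0895×95.4 + 0.37×34.9 + 0.18×181 + 0.035×25.3) / (1 + 0.0895×2.83 + 0.37×7 + 0.18×4.05 + 0.035×11.1) = 54.92/4.961 = 11.07 kJ/min.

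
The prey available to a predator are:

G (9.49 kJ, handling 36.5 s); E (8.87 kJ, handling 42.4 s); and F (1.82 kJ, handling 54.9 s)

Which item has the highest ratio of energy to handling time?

G

In descending order of E/h:
G: 9.49/36.5 = 0.26 kJ/s
E: 8.87/42.4 = 0.209 kJ/s
F: 1.82/54.9 = 0.0332 kJ/s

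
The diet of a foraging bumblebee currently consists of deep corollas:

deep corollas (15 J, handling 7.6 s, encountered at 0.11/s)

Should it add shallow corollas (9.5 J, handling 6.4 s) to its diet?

Yes

On deep corollas alone, R = ΣλE/(1+Σλh) = 1.65/1.836 = 0.8987 J/s.
Profitability of shallow corollas: 9.5/6.4 = 1.484 J/s.
1.484 > 0.8987, so adding shallow corollas raises the average — include it.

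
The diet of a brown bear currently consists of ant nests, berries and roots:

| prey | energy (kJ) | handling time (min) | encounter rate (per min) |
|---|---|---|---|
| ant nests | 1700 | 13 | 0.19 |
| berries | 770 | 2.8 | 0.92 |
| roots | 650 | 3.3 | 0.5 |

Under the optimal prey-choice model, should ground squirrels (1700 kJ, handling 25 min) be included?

No

On ant nests, berries and roots alone, R = ΣλE/(1+Σλh) = 1356/7.696 = 176.2 kJ/min.
ground squirrels: E/h = 1700/25 = 68 kJ/min.
Since 68 < R, time spent handling ground squirrels is better spent searching.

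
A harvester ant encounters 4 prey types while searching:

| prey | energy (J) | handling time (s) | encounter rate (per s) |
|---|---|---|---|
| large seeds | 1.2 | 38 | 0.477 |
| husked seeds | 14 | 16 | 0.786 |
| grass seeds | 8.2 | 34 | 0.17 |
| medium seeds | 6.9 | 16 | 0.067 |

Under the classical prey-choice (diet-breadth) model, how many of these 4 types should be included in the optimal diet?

1

Profitabilities (E/h, J/s): husked seeds 0.875, medium seeds 0.431, grass seeds 0.241, large seeds 0.0316. Add prey in this order while the next type's profitability exceeds the intake rate on those already taken.
Rate on top 1: 0.8105. medium seeds: 0.431 < 0.8105 → exclude; stop.
Optimal diet: husked seeds — 1 of 4 types.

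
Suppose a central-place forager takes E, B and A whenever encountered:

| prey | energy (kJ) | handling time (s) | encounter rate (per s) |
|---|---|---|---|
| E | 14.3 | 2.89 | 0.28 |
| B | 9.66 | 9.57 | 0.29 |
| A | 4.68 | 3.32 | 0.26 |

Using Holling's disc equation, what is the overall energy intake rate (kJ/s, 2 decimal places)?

R = Σλ_iE_i / (1 + Σλ_ih_i)
Numerator: 0.28×14.3 + 0.29×9.66 + 0.26×4.68 = 8.022
Denominator: 1 + 0.28×2.89 + 0.29×9.57 + 0.26×3.32 = 5.448
R = 8.022/5.448 = 1.473 kJ/s

1.47 kJ/s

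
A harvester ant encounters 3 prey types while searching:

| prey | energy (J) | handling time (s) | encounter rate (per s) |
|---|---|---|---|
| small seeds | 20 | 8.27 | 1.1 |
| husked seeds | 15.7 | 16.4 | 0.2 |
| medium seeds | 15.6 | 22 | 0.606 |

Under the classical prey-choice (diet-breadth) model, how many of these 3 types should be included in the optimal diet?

Profitabilities (E/h, J/s): small seeds 2.42, husked seeds 0.957, medium seeds 0.709. Add prey in this order while the next type's profitability exceeds the intake rate on those already taken.
Rate on top 1: 2.179. husked seeds: 0.957 < 2.179 → exclude; stop.
Optimal diet: small seeds — 1 of 3 types.

1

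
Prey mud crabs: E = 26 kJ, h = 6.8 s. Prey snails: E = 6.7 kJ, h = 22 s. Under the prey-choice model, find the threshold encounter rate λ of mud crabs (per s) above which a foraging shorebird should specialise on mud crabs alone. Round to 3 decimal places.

Drop snails once their profitability E₂/h₂ falls below the rate achievable on mud crabs alone: E₂/h₂ = λE₁/(1 + λh₁).
Solve for λ: λE₁h₂ = E₂(1 + λh₁) → λ(E₁h₂ − E₂h₁) = E₂ → λ = E₂/(E₁h₂ − E₂h₁).
λ = 6.7/(26×22 − 6.7×6.8) = 6.7/526.4 = 0.01273 per s.

0.013 per s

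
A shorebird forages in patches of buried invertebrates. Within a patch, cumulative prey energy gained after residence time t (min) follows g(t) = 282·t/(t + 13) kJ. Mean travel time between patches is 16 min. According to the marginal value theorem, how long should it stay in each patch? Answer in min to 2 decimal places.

Maximise g(t)/(T+t): set derivative to zero → g'(t)(T+t) = g(t).
g'(t) = 282·13/(t + 13)². Setting 282·13/(t+13)² = 282t/[(t+13)(16+t)] gives 13(16+t) = t(t+13), so t² = 13×16 = 208.
t* = √208 = 14.42 min.

14.42 min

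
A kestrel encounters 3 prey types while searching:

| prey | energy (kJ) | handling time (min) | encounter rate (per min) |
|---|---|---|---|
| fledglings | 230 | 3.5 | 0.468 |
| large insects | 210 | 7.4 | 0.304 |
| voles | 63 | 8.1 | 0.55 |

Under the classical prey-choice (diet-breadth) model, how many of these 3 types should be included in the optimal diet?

1

Rank by E/h (kJ/min): fledglings 65.7, large insects 28.4, voles 7.78. Include each in turn until the next type's E/h falls below the running intake rate.
Rate on top 1: 40.8. large insects: 28.4 < 40.8 → exclude; stop.
Optimal diet: fledglings — 1 of 3 types.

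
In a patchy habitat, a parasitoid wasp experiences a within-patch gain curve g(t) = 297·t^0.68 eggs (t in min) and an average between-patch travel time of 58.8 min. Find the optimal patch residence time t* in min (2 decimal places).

124.95 min

By the marginal value theorem, leave when the instantaneous gain rate g'(t) equals the habitat-wide average g(t)/(T + t).
g'(t) = 0.68·297·t^-0.32. Setting 0.68·297·t^-0.32 = 297·t^0.68/(58.8+t) gives 0.68(58.8+t) = t, so 0.32·t = 0.68×58.8.
t* = 0.68×58.8/0.32 = 125 min.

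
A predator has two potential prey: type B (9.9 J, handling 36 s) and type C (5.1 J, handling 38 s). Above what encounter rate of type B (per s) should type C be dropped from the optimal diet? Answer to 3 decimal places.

0.026 per s

Drop type C once their profitability E₂/h₂ falls below the rate achievable on type B alone: E₂/h₂ = λE₁/(1 + λh₁).
Solve for λ: λE₁h₂ = E₂(1 + λh₁) → λ(E₁h₂ − E₂h₁) = E₂ → λ = E₂/(E₁h₂ − E₂h₁).
λ = 5.1/(9.9×38 − 5.1×36) = 5.1/192.6 = 0.02648 per s.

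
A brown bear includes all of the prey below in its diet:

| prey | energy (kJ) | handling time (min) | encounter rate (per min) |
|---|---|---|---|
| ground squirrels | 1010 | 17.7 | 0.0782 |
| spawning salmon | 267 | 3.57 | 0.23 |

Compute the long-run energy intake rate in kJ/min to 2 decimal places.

43.80 kJ/min

R = (0.0782×1010 + 0.23×267) / (1 + 0.0782×17.7 + 0.23×3.57) = 140.4/3.205 = 43.8 kJ/min.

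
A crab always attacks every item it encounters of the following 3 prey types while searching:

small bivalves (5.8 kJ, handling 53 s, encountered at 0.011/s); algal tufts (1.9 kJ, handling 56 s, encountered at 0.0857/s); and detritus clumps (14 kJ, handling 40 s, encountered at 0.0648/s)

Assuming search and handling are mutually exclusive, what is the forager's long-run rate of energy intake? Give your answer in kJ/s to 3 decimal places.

0.126 kJ/s

R = Σλ_iE_i / (1 + Σλ_ih_i)
Numerator: 0.011×5.8 + 0.0857×1.9 + 0.0648×14 = 1.134
Denominator: 1 + 0.011×53 + 0.0857×56 + 0.0648×40 = 8.974
R = 1.134/8.974 = 0.1263 kJ/s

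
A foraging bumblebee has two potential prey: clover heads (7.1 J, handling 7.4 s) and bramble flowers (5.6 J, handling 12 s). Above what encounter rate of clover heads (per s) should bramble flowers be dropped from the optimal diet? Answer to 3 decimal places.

0.128 per s

Drop bramble flowers once their profitability E₂/h₂ falls below the rate achievable on clover heads alone: E₂/h₂ = λE₁/(1 + λh₁).
Solve for λ: λE₁h₂ = E₂(1 + λh₁) → λ(E₁h₂ − E₂h₁) = E₂ → λ = E₂/(E₁h₂ − E₂h₁).
λ = 5.6/(7.1×12 − 5.6×7.4) = 5.6/43.76 = 0.128 per s.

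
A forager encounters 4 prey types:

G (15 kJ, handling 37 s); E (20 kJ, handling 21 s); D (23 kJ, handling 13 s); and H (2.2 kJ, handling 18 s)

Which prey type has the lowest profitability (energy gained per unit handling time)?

H

In descending order of E/h:
D: 23/13 = 1.77 kJ/s
E: 20/21 = 0.952 kJ/s
G: 15/37 = 0.405 kJ/s
H: 2.2/18 = 0.122 kJ/s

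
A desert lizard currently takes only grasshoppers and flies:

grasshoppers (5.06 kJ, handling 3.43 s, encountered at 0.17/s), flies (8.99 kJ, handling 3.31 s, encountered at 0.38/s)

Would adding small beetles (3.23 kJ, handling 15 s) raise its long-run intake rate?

On grasshoppers and flies alone, R = ΣλE/(1+Σλh) = 4.276/2.841 = 1.505 kJ/s.
Profitability of small beetles: 3.23/15 = 0.2153 kJ/s.
Since 0.2153 < R, time spent handling small beetles is better spent searching.

No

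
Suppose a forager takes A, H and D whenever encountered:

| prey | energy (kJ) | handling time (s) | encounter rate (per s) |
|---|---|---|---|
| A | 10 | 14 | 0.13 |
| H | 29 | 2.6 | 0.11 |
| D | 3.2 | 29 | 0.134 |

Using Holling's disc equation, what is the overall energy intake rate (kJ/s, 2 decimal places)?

R = Σλ_iE_i / (1 + Σλ_ih_i)
Numerator: 0.13×10 + 0.11×29 + 0.134×3.2 = 4.919
Denominator: 1 + 0.13×14 + 0.11×2.6 + 0.134×29 = 6.992
R = 4.919/6.992 = 0.7035 kJ/s

0.70 kJ/s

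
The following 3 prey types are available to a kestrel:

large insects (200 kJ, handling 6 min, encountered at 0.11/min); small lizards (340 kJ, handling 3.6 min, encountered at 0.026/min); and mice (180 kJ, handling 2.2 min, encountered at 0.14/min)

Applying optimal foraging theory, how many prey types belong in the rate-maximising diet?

E/h in descending order: small lizards 94.4, mice 81.8, large insects 33.3 kJ/min. The optimal diet is the largest prefix of this list for which every included type satisfies E_i/h_i > R on the types above it.
Rate on top 1: 8.083. mice: 81.8 > 8.083 → include.
Rate on top 2: 24.29. large insects: 33.3 > 24.29 → include.
Optimal diet: small lizards, mice, large insects — 3 of 3 types.

3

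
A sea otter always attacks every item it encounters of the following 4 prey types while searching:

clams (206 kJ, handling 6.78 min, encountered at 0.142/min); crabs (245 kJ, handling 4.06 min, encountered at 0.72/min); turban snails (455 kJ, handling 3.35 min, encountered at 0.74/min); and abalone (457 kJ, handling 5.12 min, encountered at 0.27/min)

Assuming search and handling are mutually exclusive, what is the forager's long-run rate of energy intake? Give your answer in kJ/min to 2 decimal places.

76.11 kJ/min

Energy encountered per unit search time: 0.142×206 + 0.72×245 + 0.74×455 + 0.27×457 = 665.7 kJ/min.
Handling time per unit search time: 0.142×6.78 + 0.72×4.06 + 0.74×3.35 + 0.27×5.12 = 7.747.
Rate = 665.7/(1 + 7.747) = 76.11 kJ/min.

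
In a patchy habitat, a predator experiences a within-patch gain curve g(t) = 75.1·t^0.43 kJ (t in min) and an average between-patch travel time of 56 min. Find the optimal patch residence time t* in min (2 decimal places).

42.25 min

Optimal t* satisfies g'(t*) = g(t*)/(T + t*).
g'(t) = 0.43·75.1·t^-0.57. Setting 0.43·75.1·t^-0.57 = 75.1·t^0.43/(56+t) gives 0.43(56+t) = t, so 0.57·t = 0.43×56.
t* = 0.43×56/0.57 = 42.25 min.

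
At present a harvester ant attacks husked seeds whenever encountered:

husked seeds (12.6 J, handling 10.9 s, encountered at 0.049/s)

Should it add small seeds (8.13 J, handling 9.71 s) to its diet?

Yes

Current rate: (0.049×12.6)/(1 + 0.049×10.9) = 0.4025 J/s.
small seeds: E/h = 8.13/9.71 = 0.8373 J/s.
Since 0.8373 > R, including small seeds increases the long-run rate.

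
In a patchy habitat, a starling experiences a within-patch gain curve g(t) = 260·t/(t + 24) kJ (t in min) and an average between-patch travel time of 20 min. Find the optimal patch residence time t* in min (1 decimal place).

21.9 min

Maximise g(t)/(T+t): set derivative to zero → g'(t)(T+t) = g(t).
g'(t) = 260·24/(t + 24)². Setting 260·24/(t+24)² = 260t/[(t+24)(20+t)] gives 24(20+t) = t(t+24), so t² = 24×20 = 480.
t* = √480 = 21.91 min.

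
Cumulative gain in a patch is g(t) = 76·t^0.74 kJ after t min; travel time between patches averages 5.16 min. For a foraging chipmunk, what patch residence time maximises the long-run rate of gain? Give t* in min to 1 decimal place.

By the marginal value theorem, leave when the instantaneous gain rate g'(t) equals the habitat-wide average g(t)/(T + t).
g'(t) = 0.74·76·t^-0.26. Setting 0.74·76·t^-0.26 = 76·t^0.74/(5.16+t) gives 0.74(5.16+t) = t, so 0.26·t = 0.74×5.16.
t* = 0.74×5.16/0.26 = 14.69 min.

14.7 min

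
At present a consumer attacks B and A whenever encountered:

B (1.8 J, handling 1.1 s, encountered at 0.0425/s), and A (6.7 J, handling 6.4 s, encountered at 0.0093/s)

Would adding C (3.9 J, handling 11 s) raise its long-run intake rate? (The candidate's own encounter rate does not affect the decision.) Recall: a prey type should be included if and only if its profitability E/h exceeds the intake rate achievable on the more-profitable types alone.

On B and A alone, R = ΣλE/(1+Σλh) = 0.1388/1.106 = 0.1255 J/s.
C: E/h = 3.9/11 = 0.3545 J/s.
Since 0.3545 > R, including C increases the long-run rate.

Yes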